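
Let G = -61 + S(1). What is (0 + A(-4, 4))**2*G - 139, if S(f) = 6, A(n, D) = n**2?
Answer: -14219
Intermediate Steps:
G = -55 (G = -61 + 6 = -55)
(0 + A(-4, 4))**2*G - 139 = (0 + (-4)**2)**2*(-55) - 139 = (0 + 16)**2*(-55) - 139 = 16**2*(-55) - 139 = 256*(-55) - 139 = -14080 - 139 = -14219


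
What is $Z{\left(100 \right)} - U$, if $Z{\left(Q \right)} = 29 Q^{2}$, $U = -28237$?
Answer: $318237$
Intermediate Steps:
$Z{\left(100 \right)} - U = 29 \cdot 100^{2} - -28237 = 29 \cdot 10000 + 28237 = 290000 + 28237 = 318237$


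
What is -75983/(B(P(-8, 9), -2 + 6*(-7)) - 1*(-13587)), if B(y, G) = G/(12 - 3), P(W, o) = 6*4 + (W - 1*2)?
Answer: -683847/122239 ≈ -5.5943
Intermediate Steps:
P(W, o) = 22 + W (P(W, o) = 24 + (W - 2) = 24 + (-2 + W) = 22 + W)
B(y, G) = G/9
-75983/(B(P(-8, 9), -2 + 6*(-7)) - 1*(-13587)) = -75983/((-2 + 6*(-7))/9 - 1*(-13587)) = -75983/((-2 - 42)/9 + 13587) = -75983/((⅑)*(-44) + 13587) = -75983/(-44/9 + 13587) = -75983/122239/9 = -75983*9/122239 = -683847/122239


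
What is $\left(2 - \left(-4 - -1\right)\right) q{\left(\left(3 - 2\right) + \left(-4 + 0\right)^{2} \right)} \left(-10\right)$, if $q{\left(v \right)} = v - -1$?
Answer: $-900$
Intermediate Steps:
$q{\left(v \right)} = 1 + v$ ($q{\left(v \right)} = v + 1 = 1 + v$)
$\left(2 - \left(-4 - -1\right)\right) q{\left(\left(3 - 2\right) + \left(-4 + 0\right)^{2} \right)} \left(-10\right) = \left(2 - \left(-4 - -1\right)\right) \left(1 + \left(\left(3 - 2\right) + \left(-4 + 0\right)^{2}\right)\right) \left(-10\right) = \left(2 - \left(-4 + 1\right)\right) \left(1 + \left(1 + \left(-4\right)^{2}\right)\right) \left(-10\right) = \left(2 - -3\right) \left(1 + \left(1 + 16\right)\right) \left(-10\right) = \left(2 + 3\right) \left(1 + 17\right) \left(-10\right) = 5 \cdot 18 \left(-10\right) = 90 \left(-10\right) = -900$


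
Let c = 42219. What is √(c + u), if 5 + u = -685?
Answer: √41529 ≈ 203.79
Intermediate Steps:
u = -690 (u = -5 - 685 = -690)
√(c + u) = √(42219 - 690) = √41529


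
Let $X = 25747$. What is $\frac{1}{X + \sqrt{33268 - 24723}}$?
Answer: $\frac{25747}{662899464} - \frac{\sqrt{8545}}{662899464} \approx 3.8701 \cdot 10^{-5}$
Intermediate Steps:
$\frac{1}{X + \sqrt{33268 - 24723}} = \frac{1}{25747 + \sqrt{33268 - 24723}} = \frac{1}{25747 + \sqrt{8545}}$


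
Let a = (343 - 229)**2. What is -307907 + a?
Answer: -294911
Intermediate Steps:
a = 12996 (a = 114**2 = 12996)
-307907 + a = -307907 + 12996 = -294911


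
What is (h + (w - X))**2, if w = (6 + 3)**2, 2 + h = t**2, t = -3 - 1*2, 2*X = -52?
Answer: 16900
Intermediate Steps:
X = -26 (X = (1/2)*(-52) = -26)
t = -5 (t = -3 - 2 = -5)
h = 23 (h = -2 + (-5)**2 = -2 + 25 = 23)
w = 81 (w = 9**2 = 81)
(h + (w - X))**2 = (23 + (81 - 1*(-26)))**2 = (23 + (81 + 26))**2 = (23 + 107)**2 = 130**2 = 16900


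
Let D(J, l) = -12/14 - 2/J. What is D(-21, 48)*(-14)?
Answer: 32/3 ≈ 10.667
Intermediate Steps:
D(J, l) = -6/7 - 2/J (D(J, l) = -12*1/14 - 2/J = -6/7 - 2/J)
D(-21, 48)*(-14) = (-6/7 - 2/(-21))*(-14) = (-6/7 - 2*(-1/21))*(-14) = (-6/7 + 2/21)*(-14) = -16/21*(-14) = 32/3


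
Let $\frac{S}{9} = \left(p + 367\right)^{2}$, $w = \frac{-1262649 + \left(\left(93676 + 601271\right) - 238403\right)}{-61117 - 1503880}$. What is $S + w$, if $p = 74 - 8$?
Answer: $\frac{2640778308902}{1564997} \approx 1.6874 \cdot 10^{6}$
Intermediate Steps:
$w = \frac{806105}{1564997}$ ($w = \frac{-1262649 + \left(694947 - 238403\right)}{-1564997} = \left(-1262649 + 456544\right) \left(- \frac{1}{1564997}\right) = \left(-806105\right) \left(- \frac{1}{1564997}\right) = \frac{806105}{1564997} \approx 0.51508$)
$p = 66$
$S = 1687401$ ($S = 9 \left(66 + 367\right)^{2} = 9 \cdot 433^{2} = 9 \cdot 187489 = 1687401$)
$S + w = 1687401 + \frac{806105}{1564997} = \frac{2640778308902}{1564997}$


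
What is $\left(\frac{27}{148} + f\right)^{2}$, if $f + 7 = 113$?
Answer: $\frac{246961225}{21904} \approx 11275.0$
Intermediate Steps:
$f = 106$ ($f = -7 + 113 = 106$)
$\left(\frac{27}{148} + f\right)^{2} = \left(\frac{27}{148} + 106\right)^{2} = \left(\frac{15715}{148}\right)^{2} = \frac{246961225}{21904}$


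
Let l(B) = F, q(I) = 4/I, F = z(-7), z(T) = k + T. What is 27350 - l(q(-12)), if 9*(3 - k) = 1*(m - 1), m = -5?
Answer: 82060/3 ≈ 27353.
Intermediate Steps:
k = 11/3 (k = 3 - (-5 - 1)/9 = 3 - (-6)/9 = 3 - ⅑*(-6) = 3 + ⅔ = 11/3 ≈ 3.6667)
z(T) = 11/3 + T
F = -10/3 (F = 11/3 - 7 = -10/3 ≈ -3.3333)
l(B) = -10/3
27350 - l(q(-12)) = 27350 - 1*(-10/3) = 27350 + 10/3 = 82060/3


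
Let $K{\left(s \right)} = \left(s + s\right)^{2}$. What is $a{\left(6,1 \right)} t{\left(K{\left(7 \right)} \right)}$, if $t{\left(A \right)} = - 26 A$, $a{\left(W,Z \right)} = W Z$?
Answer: $-30576$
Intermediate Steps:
$K{\left(s \right)} = 4 s^{2}$ ($K{\left(s \right)} = \left(2 s\right)^{2} = 4 s^{2}$)
$a{\left(6,1 \right)} t{\left(K{\left(7 \right)} \right)} = 6 \cdot 1 \left(- 26 \cdot 4 \cdot 7^{2}\right) = 6 \left(- 26 \cdot 4 \cdot 49\right) = 6 \left(\left(-26\right) 196\right) = 6 \left(-5096\right) = -30576$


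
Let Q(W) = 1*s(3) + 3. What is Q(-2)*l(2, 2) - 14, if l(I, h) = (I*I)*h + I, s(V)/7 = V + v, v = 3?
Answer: 436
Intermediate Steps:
s(V) = 21 + 7*V (s(V) = 7*(V + 3) = 7*(3 + V) = 21 + 7*V)
l(I, h) = I + h*I² (l(I, h) = I²*h + I = h*I² + I = I + h*I²)
Q(W) = 45 (Q(W) = 1*(21 + 7*3) + 3 = 1*(21 + 21) + 3 = 1*42 + 3 = 42 + 3 = 45)
Q(-2)*l(2, 2) - 14 = 45*(2*(1 + 2*2)) - 14 = 45*(2*(1 + 4)) - 14 = 45*(2*5) - 14 = 45*10 - 14 = 450 - 14 = 436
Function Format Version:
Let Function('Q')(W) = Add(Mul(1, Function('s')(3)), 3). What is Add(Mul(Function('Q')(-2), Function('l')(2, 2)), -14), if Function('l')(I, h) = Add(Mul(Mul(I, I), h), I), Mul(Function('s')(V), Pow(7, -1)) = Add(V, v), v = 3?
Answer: 436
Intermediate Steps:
Function('s')(V) = Add(21, Mul(7, V)) (Function('s')(V) = Mul(7, Add(V, 3)) = Mul(7, Add(3, V)) = Add(21, Mul(7, V)))
Function('l')(I, h) = Add(I, Mul(h, Pow(I, 2))) (Function('l')(I, h) = Add(Mul(Pow(I, 2), h), I) = Add(Mul(h, Pow(I, 2)), I) = Add(I, Mul(h, Pow(I, 2))))
Function('Q')(W) = 45 (Function('Q')(W) = Add(Mul(1, Add(21, Mul(7, 3))), 3) = Add(Mul(1, Add(21, 21)), 3) = Add(Mul(1, 42), 3) = Add(42, 3) = 45)
Add(Mul(Function('Q')(-2), Function('l')(2, 2)), -14) = Add(Mul(45, Mul(2, Add(1, Mul(2, 2)))), -14) = Add(Mul(45, Mul(2, Add(1, 4))), -14) = Add(Mul(45, Mul(2, 5)), -14) = Add(Mul(45, 10), -14) = Add(450, -14) = 436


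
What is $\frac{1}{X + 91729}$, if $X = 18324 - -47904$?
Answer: $\frac{1}{157957} \approx 6.3308 \cdot 10^{-6}$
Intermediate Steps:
$X = 66228$ ($X = 18324 + 47904 = 66228$)
$\frac{1}{X + 91729} = \frac{1}{66228 + 91729} = \frac{1}{157957}$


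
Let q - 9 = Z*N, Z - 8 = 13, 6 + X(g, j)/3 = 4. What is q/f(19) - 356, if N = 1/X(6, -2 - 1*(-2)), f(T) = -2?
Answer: -1435/4 ≈ -358.75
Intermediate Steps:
X(g, j) = -6 (X(g, j) = -18 + 3*4 = -18 + 12 = -6)
Z = 21 (Z = 8 + 13 = 21)
N = -1/6 (N = 1/(-6) = -1/6 ≈ -0.16667)
q = 11/2 (q = 9 + 21*(-1/6) = 9 - 7/2 = 11/2 ≈ 5.5000)
q/f(19) - 356 = (11/2)/(-2) - 356 = (11/2)*(-1/2) - 356 = -11/4 - 356 = -1435/4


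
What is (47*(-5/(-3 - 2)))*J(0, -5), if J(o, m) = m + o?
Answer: -235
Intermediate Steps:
(47*(-5/(-3 - 2)))*J(0, -5) = (47*(-5/(-3 - 2)))*(-5 + 0) = (47*(-5/(-5)))*(-5) = (47*(-5*(-⅕)))*(-5) = (47*1)*(-5) = 47*(-5) = -235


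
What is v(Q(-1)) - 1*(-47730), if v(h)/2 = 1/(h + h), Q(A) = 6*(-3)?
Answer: 859139/18 ≈ 47730.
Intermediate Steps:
Q(A) = -18
v(h) = 1/h (v(h) = 2/(h + h) = 2/((2*h)) = 2*(1/(2*h)) = 1/h)
v(Q(-1)) - 1*(-47730) = 1/(-18) - 1*(-47730) = -1/18 + 47730 = 859139/18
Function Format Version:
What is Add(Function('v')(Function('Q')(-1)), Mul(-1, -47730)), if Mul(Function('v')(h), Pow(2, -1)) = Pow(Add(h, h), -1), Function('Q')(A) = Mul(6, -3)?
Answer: Rational(859139, 18) ≈ 47730.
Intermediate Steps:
Function('Q')(A) = -18
Function('v')(h) = Pow(h, -1) (Function('v')(h) = Mul(2, Pow(Add(h, h), -1)) = Mul(2, Pow(Mul(2, h), -1)) = Mul(2, Mul(Rational(1, 2), Pow(h, -1))) = Pow(h, -1))
Add(Function('v')(Function('Q')(-1)), Mul(-1, -47730)) = Add(Pow(-18, -1), Mul(-1, -47730)) = Add(Rational(-1, 18), 47730) = Rational(859139, 18)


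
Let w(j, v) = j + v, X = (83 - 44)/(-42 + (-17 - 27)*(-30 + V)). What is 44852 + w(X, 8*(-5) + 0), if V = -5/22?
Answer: 57717895/1288 ≈ 44812.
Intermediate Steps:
V = -5/22 (V = -5*1/22 = -5/22 ≈ -0.22727)
X = 39/1288 (X = (83 - 44)/(-42 + (-17 - 27)*(-30 - 5/22)) = 39/(-42 - 44*(-665/22)) = 39/(-42 + 1330) = 39/1288 ≈ 0.030280)
44852 + w(X, 8*(-5) + 0) = 44852 + (39/1288 + (8*(-5) + 0)) = 44852 + (39/1288 + (-40 + 0)) = 44852 + (39/1288 - 40) = 44852 - 51481/1288 = 57717895/1288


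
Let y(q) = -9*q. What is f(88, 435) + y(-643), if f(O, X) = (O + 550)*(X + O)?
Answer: 339461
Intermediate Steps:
f(O, X) = (550 + O)*(O + X)
f(88, 435) + y(-643) = (88**2 + 550*88 + 550*435 + 88*435) - 9*(-643) = (7744 + 48400 + 239250 + 38280) + 5787 = 333674 + 5787 = 339461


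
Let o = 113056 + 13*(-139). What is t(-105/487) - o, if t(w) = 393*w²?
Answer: -26380481256/237169 ≈ -1.1123e+5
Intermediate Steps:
o = 111249 (o = 113056 - 1807 = 111249)
t(-105/487) - o = 393*(-105/487)² - 1*111249 = 393*(-105*1/487)² - 111249 = 393*(-105/487)² - 111249 = 393*(11025/237169) - 111249 = 4332825/237169 - 111249 = -26380481256/237169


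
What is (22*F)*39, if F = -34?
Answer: -29172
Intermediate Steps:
(22*F)*39 = (22*(-34))*39 = -748*39 = -29172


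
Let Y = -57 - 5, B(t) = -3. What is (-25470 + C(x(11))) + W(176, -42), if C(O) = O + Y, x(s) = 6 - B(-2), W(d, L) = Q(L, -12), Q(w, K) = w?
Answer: -25565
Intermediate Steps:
W(d, L) = L
Y = -62
x(s) = 9 (x(s) = 6 - 1*(-3) = 6 + 3 = 9)
C(O) = -62 + O (C(O) = O - 62 = -62 + O)
(-25470 + C(x(11))) + W(176, -42) = (-25470 + (-62 + 9)) - 42 = (-25470 - 53) - 42 = -25523 - 42 = -25565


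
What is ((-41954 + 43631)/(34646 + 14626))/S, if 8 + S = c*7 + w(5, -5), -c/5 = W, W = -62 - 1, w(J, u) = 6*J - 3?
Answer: 559/36526976 ≈ 1.5304e-5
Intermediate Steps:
w(J, u) = -3 + 6*J
W = -63
c = 315 (c = -5*(-63) = 315)
S = 2224 (S = -8 + (315*7 + (-3 + 6*5)) = -8 + (2205 + (-3 + 30)) = -8 + (2205 + 27) = -8 + 2232 = 2224)
((-41954 + 43631)/(34646 + 14626))/S = ((-41954 + 43631)/(34646 + 14626))/2224 = (1677/49272)*(1/2224) = (1677*(1/49272))*(1/2224) = (559/16424)*(1/2224) = 559/36526976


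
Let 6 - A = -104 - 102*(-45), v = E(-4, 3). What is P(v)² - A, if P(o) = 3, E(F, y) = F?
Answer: 4489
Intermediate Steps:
v = -4
A = -4480 (A = 6 - (-104 - 102*(-45)) = 6 - (-104 + 4590) = 6 - 1*4486 = 6 - 4486 = -4480)
P(v)² - A = 3² - 1*(-4480) = 9 + 4480 = 4489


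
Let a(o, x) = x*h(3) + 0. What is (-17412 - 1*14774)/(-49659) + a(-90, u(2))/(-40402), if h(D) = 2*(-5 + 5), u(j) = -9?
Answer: 32186/49659 ≈ 0.64814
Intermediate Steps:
h(D) = 0 (h(D) = 2*0 = 0)
a(o, x) = 0 (a(o, x) = x*0 + 0 = 0 + 0 = 0)
(-17412 - 1*14774)/(-49659) + a(-90, u(2))/(-40402) = (-17412 - 1*14774)/(-49659) + 0/(-40402) = (-17412 - 14774)*(-1/49659) + 0*(-1/40402) = -32186*(-1/49659) + 0 = 32186/49659 + 0 = 32186/49659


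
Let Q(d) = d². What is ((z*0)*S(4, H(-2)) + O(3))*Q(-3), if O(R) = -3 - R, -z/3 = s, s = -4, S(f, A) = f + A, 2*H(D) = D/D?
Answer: -54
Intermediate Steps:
H(D) = ½ (H(D) = (D/D)/2 = (½)*1 = ½)
S(f, A) = A + f
z = 12 (z = -3*(-4) = 12)
((z*0)*S(4, H(-2)) + O(3))*Q(-3) = ((12*0)*(½ + 4) + (-3 - 1*3))*(-3)² = (0*(9/2) + (-3 - 3))*9 = (0 - 6)*9 = -6*9 = -54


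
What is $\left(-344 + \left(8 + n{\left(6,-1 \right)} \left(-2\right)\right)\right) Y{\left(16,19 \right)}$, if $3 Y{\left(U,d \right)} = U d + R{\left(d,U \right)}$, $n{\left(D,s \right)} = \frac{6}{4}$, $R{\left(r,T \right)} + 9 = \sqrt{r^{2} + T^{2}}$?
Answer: $-33335 - 113 \sqrt{617} \approx -36142.0$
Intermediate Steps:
$R{\left(r,T \right)} = -9 + \sqrt{T^{2} + r^{2}}$ ($R{\left(r,T \right)} = -9 + \sqrt{r^{2} + T^{2}} = -9 + \sqrt{T^{2} + r^{2}}$)
$n{\left(D,s \right)} = \frac{3}{2}$ ($n{\left(D,s \right)} = 6 \cdot \frac{1}{4} = \frac{3}{2}$)
$Y{\left(U,d \right)} = -3 + \frac{\sqrt{U^{2} + d^{2}}}{3} + \frac{U d}{3}$ ($Y{\left(U,d \right)} = \frac{U d + \left(-9 + \sqrt{U^{2} + d^{2}}\right)}{3} = \frac{-9 + \sqrt{U^{2} + d^{2}} + U d}{3} = -3 + \frac{\sqrt{U^{2} + d^{2}}}{3} + \frac{U d}{3}$)
$\left(-344 + \left(8 + n{\left(6,-1 \right)} \left(-2\right)\right)\right) Y{\left(16,19 \right)} = \left(-344 + \left(8 + \frac{3}{2} \left(-2\right)\right)\right) \left(-3 + \frac{\sqrt{16^{2} + 19^{2}}}{3} + \frac{1}{3} \cdot 16 \cdot 19\right) = \left(-344 + \left(8 - 3\right)\right) \left(-3 + \frac{\sqrt{256 + 361}}{3} + \frac{304}{3}\right) = \left(-344 + 5\right) \left(-3 + \frac{\sqrt{617}}{3} + \frac{304}{3}\right) = - 339 \left(\frac{295}{3} + \frac{\sqrt{617}}{3}\right) = -33335 - 113 \sqrt{617}$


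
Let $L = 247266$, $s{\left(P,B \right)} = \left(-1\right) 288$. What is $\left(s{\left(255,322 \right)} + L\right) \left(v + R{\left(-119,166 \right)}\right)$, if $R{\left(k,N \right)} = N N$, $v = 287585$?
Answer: $77832893898$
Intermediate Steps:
$s{\left(P,B \right)} = -288$
$R{\left(k,N \right)} = N^{2}$
$\left(s{\left(255,322 \right)} + L\right) \left(v + R{\left(-119,166 \right)}\right) = \left(-288 + 247266\right) \left(287585 + 166^{2}\right) = 246978 \left(287585 + 27556\right) = 246978 \cdot 315141 = 77832893898$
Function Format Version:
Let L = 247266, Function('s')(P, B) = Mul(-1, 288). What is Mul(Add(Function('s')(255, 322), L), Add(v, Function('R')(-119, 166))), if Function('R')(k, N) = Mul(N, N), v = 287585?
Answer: 77832893898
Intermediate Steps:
Function('s')(P, B) = -288
Function('R')(k, N) = Pow(N, 2)
Mul(Add(Function('s')(255, 322), L), Add(v, Function('R')(-119, 166))) = Mul(Add(-288, 247266), Add(287585, Pow(166, 2))) = Mul(246978, Add(287585, 27556)) = Mul(246978, 315141) = 77832893898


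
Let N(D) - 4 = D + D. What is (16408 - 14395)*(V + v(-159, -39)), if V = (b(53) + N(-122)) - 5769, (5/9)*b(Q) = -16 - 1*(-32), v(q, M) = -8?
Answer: -60271233/5 ≈ -1.2054e+7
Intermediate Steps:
N(D) = 4 + 2*D (N(D) = 4 + (D + D) = 4 + 2*D)
b(Q) = 144/5 (b(Q) = 9*(-16 - 1*(-32))/5 = 9*(-16 + 32)/5 = (9/5)*16 = 144/5)
V = -29901/5 (V = (144/5 + (4 + 2*(-122))) - 5769 = (144/5 + (4 - 244)) - 5769 = (144/5 - 240) - 5769 = -1056/5 - 5769 = -29901/5 ≈ -5980.2)
(16408 - 14395)*(V + v(-159, -39)) = (16408 - 14395)*(-29901/5 - 8) = 2013*(-29941/5) = -60271233/5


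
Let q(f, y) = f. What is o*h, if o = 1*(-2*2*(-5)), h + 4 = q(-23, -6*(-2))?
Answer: -540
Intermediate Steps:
h = -27 (h = -4 - 23 = -27)
o = 20 (o = 1*(-4*(-5)) = 1*20 = 20)
o*h = 20*(-27) = -540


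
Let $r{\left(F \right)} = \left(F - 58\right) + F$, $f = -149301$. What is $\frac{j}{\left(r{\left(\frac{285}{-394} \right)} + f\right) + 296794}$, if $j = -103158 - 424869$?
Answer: $- \frac{34673773}{9681470} \approx -3.5815$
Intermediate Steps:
$r{\left(F \right)} = -58 + 2 F$ ($r{\left(F \right)} = \left(-58 + F\right) + F = -58 + 2 F$)
$j = -528027$
$\frac{j}{\left(r{\left(\frac{285}{-394} \right)} + f\right) + 296794} = - \frac{528027}{\left(\left(-58 + 2 \frac{285}{-394}\right) - 149301\right) + 296794} = - \frac{528027}{\left(\left(-58 + 2 \cdot 285 \left(- \frac{1}{394}\right)\right) - 149301\right) + 296794} = - \frac{528027}{\left(\left(-58 + 2 \left(- \frac{285}{394}\right)\right) - 149301\right) + 296794} = - \frac{528027}{\left(\left(-58 - \frac{285}{197}\right) - 149301\right) + 296794} = - \frac{528027}{\left(- \frac{11711}{197} - 149301\right) + 296794} = - \frac{528027}{- \frac{29424008}{197} + 296794} = - \frac{528027}{\frac{29044410}{197}} = \left(-528027\right) \frac{197}{29044410} = - \frac{34673773}{9681470}$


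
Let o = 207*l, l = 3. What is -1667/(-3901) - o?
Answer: -2420854/3901 ≈ -620.57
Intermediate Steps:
o = 621 (o = 207*3 = 621)
-1667/(-3901) - o = -1667/(-3901) - 1*621 = -1667*(-1/3901) - 621 = 1667/3901 - 621 = -2420854/3901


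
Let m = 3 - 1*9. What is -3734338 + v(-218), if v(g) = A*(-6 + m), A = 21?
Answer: -3734590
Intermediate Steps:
m = -6 (m = 3 - 9 = -6)
v(g) = -252 (v(g) = 21*(-6 - 6) = 21*(-12) = -252)
-3734338 + v(-218) = -3734338 - 252 = -3734590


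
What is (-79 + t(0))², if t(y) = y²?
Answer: 6241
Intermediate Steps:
(-79 + t(0))² = (-79 + 0²)² = (-79 + 0)² = (-79)² = 6241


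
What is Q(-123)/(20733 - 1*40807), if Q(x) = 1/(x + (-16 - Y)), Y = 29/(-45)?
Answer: 45/124980724 ≈ 3.6006e-7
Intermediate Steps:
Y = -29/45 (Y = 29*(-1/45) = -29/45 ≈ -0.64444)
Q(x) = 1/(-691/45 + x) (Q(x) = 1/(x + (-16 - 1*(-29/45))) = 1/(x + (-16 + 29/45)) = 1/(x - 691/45) = 1/(-691/45 + x))
Q(-123)/(20733 - 1*40807) = (45/(-691 + 45*(-123)))/(20733 - 1*40807) = (45/(-691 - 5535))/(20733 - 40807) = (45/(-6226))/(-20074) = (45*(-1/6226))*(-1/20074) = -45/6226*(-1/20074) = 45/124980724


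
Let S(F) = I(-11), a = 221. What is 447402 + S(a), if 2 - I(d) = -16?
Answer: 447420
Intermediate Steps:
I(d) = 18 (I(d) = 2 - 1*(-16) = 2 + 16 = 18)
S(F) = 18
447402 + S(a) = 447402 + 18 = 447420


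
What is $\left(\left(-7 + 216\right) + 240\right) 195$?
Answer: $87555$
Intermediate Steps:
$\left(\left(-7 + 216\right) + 240\right) 195 = \left(209 + 240\right) 195 = 449 \cdot 195 = 87555$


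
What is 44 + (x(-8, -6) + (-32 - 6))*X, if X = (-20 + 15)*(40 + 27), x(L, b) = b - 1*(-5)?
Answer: 13109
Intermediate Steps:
x(L, b) = 5 + b (x(L, b) = b + 5 = 5 + b)
X = -335 (X = -5*67 = -335)
44 + (x(-8, -6) + (-32 - 6))*X = 44 + ((5 - 6) + (-32 - 6))*(-335) = 44 + (-1 - 38)*(-335) = 44 - 39*(-335) = 44 + 13065 = 13109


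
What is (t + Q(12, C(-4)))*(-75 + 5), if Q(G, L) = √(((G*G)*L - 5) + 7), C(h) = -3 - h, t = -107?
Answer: 7490 - 70*√146 ≈ 6644.2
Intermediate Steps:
Q(G, L) = √(2 + L*G²) (Q(G, L) = √((G²*L - 5) + 7) = √((L*G² - 5) + 7) = √((-5 + L*G²) + 7) = √(2 + L*G²))
(t + Q(12, C(-4)))*(-75 + 5) = (-107 + √(2 + (-3 - 1*(-4))*12²))*(-75 + 5) = (-107 + √(2 + (-3 + 4)*144))*(-70) = (-107 + √(2 + 1*144))*(-70) = (-107 + √(2 + 144))*(-70) = (-107 + √146)*(-70) = 7490 - 70*√146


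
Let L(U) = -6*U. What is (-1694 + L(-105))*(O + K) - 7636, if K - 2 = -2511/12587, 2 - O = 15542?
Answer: 208000278956/12587 ≈ 1.6525e+7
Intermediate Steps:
O = -15540 (O = 2 - 1*15542 = 2 - 15542 = -15540)
K = 22663/12587 (K = 2 - 2511/12587 = 22663/12587 ≈ 1.8005)
(-1694 + L(-105))*(O + K) - 7636 = (-1694 - 6*(-105))*(-15540 + 22663/12587) - 7636 = (-1694 + 630)*(-195579317/12587) - 7636 = -1064*(-195579317/12587) - 7636 = 208096393288/12587 - 7636 = 208000278956/12587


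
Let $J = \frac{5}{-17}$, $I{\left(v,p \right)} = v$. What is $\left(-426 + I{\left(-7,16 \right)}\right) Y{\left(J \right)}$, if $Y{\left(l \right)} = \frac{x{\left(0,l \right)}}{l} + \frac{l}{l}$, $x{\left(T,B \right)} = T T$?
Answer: $-433$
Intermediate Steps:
$x{\left(T,B \right)} = T^{2}$
$J = - \frac{5}{17}$ ($J = 5 \left(- \frac{1}{17}\right) = - \frac{5}{17} \approx -0.29412$)
$Y{\left(l \right)} = 1$ ($Y{\left(l \right)} = \frac{0^{2}}{l} + \frac{l}{l} = \frac{0}{l} + 1 = 0 + 1 = 1$)
$\left(-426 + I{\left(-7,16 \right)}\right) Y{\left(J \right)} = \left(-426 - 7\right) 1 = \left(-433\right) 1 = -433$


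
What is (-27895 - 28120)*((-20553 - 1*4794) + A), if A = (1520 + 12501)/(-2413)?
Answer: 3426792236980/2413 ≈ 1.4201e+9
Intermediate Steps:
A = -14021/2413 (A = 14021*(-1/2413) = -14021/2413 ≈ -5.8106)
(-27895 - 28120)*((-20553 - 1*4794) + A) = (-27895 - 28120)*((-20553 - 1*4794) - 14021/2413) = -56015*((-20553 - 4794) - 14021/2413) = -56015*(-25347 - 14021/2413) = -56015*(-61176332/2413) = 3426792236980/2413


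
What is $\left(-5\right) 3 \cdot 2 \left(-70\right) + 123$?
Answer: $2223$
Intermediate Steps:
$\left(-5\right) 3 \cdot 2 \left(-70\right) + 123 = \left(-15\right) 2 \left(-70\right) + 123 = \left(-30\right) \left(-70\right) + 123 = 2100 + 123 = 2223$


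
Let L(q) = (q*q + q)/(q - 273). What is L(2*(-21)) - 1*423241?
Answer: -6348697/15 ≈ -4.2325e+5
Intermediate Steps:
L(q) = (q + q**2)/(-273 + q) (L(q) = (q**2 + q)/(-273 + q) = (q + q**2)/(-273 + q))
L(2*(-21)) - 1*423241 = (2*(-21))*(1 + 2*(-21))/(-273 + 2*(-21)) - 1*423241 = -42*(1 - 42)/(-273 - 42) - 423241 = -42*(-41)/(-315) - 423241 = -42*(-1/315)*(-41) - 423241 = -82/15 - 423241 = -6348697/15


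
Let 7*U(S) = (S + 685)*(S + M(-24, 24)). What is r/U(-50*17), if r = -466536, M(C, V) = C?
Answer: -544292/24035 ≈ -22.646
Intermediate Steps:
U(S) = (-24 + S)*(685 + S)/7 (U(S) = ((S + 685)*(S - 24))/7 = ((685 + S)*(-24 + S))/7 = ((-24 + S)*(685 + S))/7 = (-24 + S)*(685 + S)/7)
r/U(-50*17) = -466536/(-16440/7 + (-50*17)²/7 + 661*(-50*17)/7) = -466536/(-16440/7 + (⅐)*(-850)² + (661/7)*(-850)) = -466536/(-16440/7 + (⅐)*722500 - 561850/7) = -466536/(-16440/7 + 722500/7 - 561850/7) = -466536/144210/7 = -466536*7/144210 = -544292/24035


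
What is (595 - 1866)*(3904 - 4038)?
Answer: 170314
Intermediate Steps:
(595 - 1866)*(3904 - 4038) = -1271*(-134) = 170314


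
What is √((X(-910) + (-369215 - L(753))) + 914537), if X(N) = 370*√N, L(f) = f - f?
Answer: √(545322 + 370*I*√910) ≈ 738.5 + 7.557*I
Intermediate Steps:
L(f) = 0
√((X(-910) + (-369215 - L(753))) + 914537) = √((370*√(-910) + (-369215 - 1*0)) + 914537) = √((370*(I*√910) + (-369215 + 0)) + 914537) = √((370*I*√910 - 369215) + 914537) = √((-369215 + 370*I*√910) + 914537) = √(545322 + 370*I*√910)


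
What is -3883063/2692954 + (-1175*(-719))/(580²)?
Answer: 19376249397/18118194512 ≈ 1.0694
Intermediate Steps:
-3883063/2692954 + (-1175*(-719))/(580²) = -3883063*1/2692954 + 844825/336400 = -3883063/2692954 + 844825*(1/336400) = -3883063/2692954 + 33793/13456 = 19376249397/18118194512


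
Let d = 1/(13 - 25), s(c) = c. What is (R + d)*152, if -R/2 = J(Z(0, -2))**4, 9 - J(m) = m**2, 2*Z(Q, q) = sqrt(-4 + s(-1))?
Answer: -161068985/48 ≈ -3.3556e+6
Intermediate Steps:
Z(Q, q) = I*sqrt(5)/2 (Z(Q, q) = sqrt(-4 - 1)/2 = sqrt(-5)/2 = (I*sqrt(5))/2 = I*sqrt(5)/2)
d = -1/12 (d = 1/(-12) = -1/12 ≈ -0.083333)
J(m) = 9 - m**2
R = -2825761/128 (R = -2*(9 - (I*sqrt(5)/2)**2)**4 = -2*(9 - 1*(-5/4))**4 = -2*(9 + 5/4)**4 = -2*(41/4)**4 = -2*2825761/256 = -2825761/128 ≈ -22076.)
(R + d)*152 = (-2825761/128 - 1/12)*152 = -8477315/384*152 = -161068985/48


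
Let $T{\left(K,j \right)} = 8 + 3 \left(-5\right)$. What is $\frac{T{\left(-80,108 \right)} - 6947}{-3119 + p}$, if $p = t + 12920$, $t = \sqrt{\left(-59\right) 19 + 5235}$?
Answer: $- \frac{563274}{793847} + \frac{6954 \sqrt{34}}{8732317} \approx -0.70491$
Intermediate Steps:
$t = 11 \sqrt{34}$ ($t = \sqrt{-1121 + 5235} = \sqrt{4114} = 11 \sqrt{34} \approx 64.141$)
$T{\left(K,j \right)} = -7$ ($T{\left(K,j \right)} = 8 - 15 = -7$)
$p = 12920 + 11 \sqrt{34}$ ($p = 11 \sqrt{34} + 12920 = 12920 + 11 \sqrt{34} \approx 12984.0$)
$\frac{T{\left(-80,108 \right)} - 6947}{-3119 + p} = \frac{-7 - 6947}{-3119 + \left(12920 + 11 \sqrt{34}\right)} = - \frac{6954}{9801 + 11 \sqrt{34}}$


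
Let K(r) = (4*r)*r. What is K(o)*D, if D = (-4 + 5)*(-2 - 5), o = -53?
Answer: -78652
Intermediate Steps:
D = -7 (D = 1*(-7) = -7)
K(r) = 4*r**2
K(o)*D = (4*(-53)**2)*(-7) = (4*2809)*(-7) = 11236*(-7) = -78652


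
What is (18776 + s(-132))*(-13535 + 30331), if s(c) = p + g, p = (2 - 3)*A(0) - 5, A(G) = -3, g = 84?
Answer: 316738968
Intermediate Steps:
p = -2 (p = (2 - 3)*(-3) - 5 = -1*(-3) - 5 = 3 - 5 = -2)
s(c) = 82 (s(c) = -2 + 84 = 82)
(18776 + s(-132))*(-13535 + 30331) = (18776 + 82)*(-13535 + 30331) = 18858*16796 = 316738968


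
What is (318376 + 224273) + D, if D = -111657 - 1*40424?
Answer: 390568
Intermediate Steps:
D = -152081 (D = -111657 - 40424 = -152081)
(318376 + 224273) + D = (318376 + 224273) - 152081 = 542649 - 152081 = 390568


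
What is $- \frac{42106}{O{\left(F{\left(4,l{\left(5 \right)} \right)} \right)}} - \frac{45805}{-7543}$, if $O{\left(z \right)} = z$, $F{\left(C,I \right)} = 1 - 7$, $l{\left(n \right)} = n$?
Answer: $\frac{158940194}{22629} \approx 7023.7$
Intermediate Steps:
$F{\left(C,I \right)} = -6$ ($F{\left(C,I \right)} = 1 - 7 = -6$)
$- \frac{42106}{O{\left(F{\left(4,l{\left(5 \right)} \right)} \right)}} - \frac{45805}{-7543} = - \frac{42106}{-6} - \frac{45805}{-7543} = \left(-42106\right) \left(- \frac{1}{6}\right) - - \frac{45805}{7543} = \frac{21053}{3} + \frac{45805}{7543} = \frac{158940194}{22629}$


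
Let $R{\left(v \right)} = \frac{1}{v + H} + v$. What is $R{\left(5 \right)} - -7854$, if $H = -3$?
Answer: $\frac{15719}{2} \approx 7859.5$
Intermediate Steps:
$R{\left(v \right)} = v + \frac{1}{-3 + v}$ ($R{\left(v \right)} = \frac{1}{v - 3} + v = \frac{1}{-3 + v} + v = v + \frac{1}{-3 + v}$)
$R{\left(5 \right)} - -7854 = \frac{1 + 5^{2} - 15}{-3 + 5} - -7854 = \frac{1 + 25 - 15}{2} + 7854 = \frac{1}{2} \cdot 11 + 7854 = \frac{11}{2} + 7854 = \frac{15719}{2}$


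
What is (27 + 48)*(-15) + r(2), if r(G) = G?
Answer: -1123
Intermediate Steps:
(27 + 48)*(-15) + r(2) = (27 + 48)*(-15) + 2 = 75*(-15) + 2 = -1125 + 2 = -1123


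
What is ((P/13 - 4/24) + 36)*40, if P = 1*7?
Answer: 56740/39 ≈ 1454.9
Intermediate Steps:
P = 7
((P/13 - 4/24) + 36)*40 = ((7/13 - 4/24) + 36)*40 = ((7*(1/13) - 4*1/24) + 36)*40 = ((7/13 - 1/6) + 36)*40 = (29/78 + 36)*40 = (2837/78)*40 = 56740/39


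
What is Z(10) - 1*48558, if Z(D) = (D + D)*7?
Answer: -48418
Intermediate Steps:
Z(D) = 14*D (Z(D) = (2*D)*7 = 14*D)
Z(10) - 1*48558 = 14*10 - 1*48558 = 140 - 48558 = -48418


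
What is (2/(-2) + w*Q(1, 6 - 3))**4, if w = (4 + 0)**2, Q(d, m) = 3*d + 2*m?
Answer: 418161601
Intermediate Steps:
Q(d, m) = 2*m + 3*d
w = 16 (w = 4**2 = 16)
(2/(-2) + w*Q(1, 6 - 3))**4 = (2/(-2) + 16*(2*(6 - 3) + 3*1))**4 = (2*(-1/2) + 16*(2*3 + 3))**4 = (-1 + 16*(6 + 3))**4 = (-1 + 16*9)**4 = (-1 + 144)**4 = 143**4 = 418161601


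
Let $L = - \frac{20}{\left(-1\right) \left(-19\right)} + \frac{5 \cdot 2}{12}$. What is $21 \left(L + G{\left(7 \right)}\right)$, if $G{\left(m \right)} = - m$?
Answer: $- \frac{5761}{38} \approx -151.61$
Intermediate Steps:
$L = - \frac{25}{114}$ ($L = - \frac{20}{19} + 10 \cdot \frac{1}{12} = \left(-20\right) \frac{1}{19} + \frac{5}{6} = - \frac{20}{19} + \frac{5}{6} = - \frac{25}{114} \approx -0.2193$)
$21 \left(L + G{\left(7 \right)}\right) = 21 \left(- \frac{25}{114} - 7\right) = 21 \left(- \frac{823}{114}\right) = - \frac{5761}{38}$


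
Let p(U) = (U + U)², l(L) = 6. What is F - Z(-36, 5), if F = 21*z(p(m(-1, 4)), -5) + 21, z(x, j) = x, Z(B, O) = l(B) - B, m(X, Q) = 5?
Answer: 2079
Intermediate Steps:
p(U) = 4*U² (p(U) = (2*U)² = 4*U²)
Z(B, O) = 6 - B
F = 2121 (F = 21*(4*5²) + 21 = 21*(4*25) + 21 = 21*100 + 21 = 2100 + 21 = 2121)
F - Z(-36, 5) = 2121 - (6 - 1*(-36)) = 2121 - (6 + 36) = 2121 - 1*42 = 2121 - 42 = 2079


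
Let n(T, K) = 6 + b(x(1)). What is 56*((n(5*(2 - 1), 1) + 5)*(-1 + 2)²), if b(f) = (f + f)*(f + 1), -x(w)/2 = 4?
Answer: 6888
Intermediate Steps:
x(w) = -8 (x(w) = -2*4 = -8)
b(f) = 2*f*(1 + f) (b(f) = (2*f)*(1 + f) = 2*f*(1 + f))
n(T, K) = 118 (n(T, K) = 6 + 2*(-8)*(1 - 8) = 6 + 2*(-8)*(-7) = 6 + 112 = 118)
56*((n(5*(2 - 1), 1) + 5)*(-1 + 2)²) = 56*((118 + 5)*(-1 + 2)²) = 56*(123*1²) = 56*(123*1) = 56*123 = 6888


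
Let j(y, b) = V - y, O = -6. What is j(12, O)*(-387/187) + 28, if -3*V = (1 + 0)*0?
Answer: 9880/187 ≈ 52.834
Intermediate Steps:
V = 0 (V = -(1 + 0)*0/3 = -0/3 = -1/3*0 = 0)
j(y, b) = -y (j(y, b) = 0 - y = -y)
j(12, O)*(-387/187) + 28 = (-1*12)*(-387/187) + 28 = -(-4644)/187 + 28 = -12*(-387/187) + 28 = 4644/187 + 28 = 9880/187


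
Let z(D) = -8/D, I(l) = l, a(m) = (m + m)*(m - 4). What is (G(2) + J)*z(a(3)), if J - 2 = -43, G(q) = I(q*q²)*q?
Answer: -100/3 ≈ -33.333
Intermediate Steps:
a(m) = 2*m*(-4 + m) (a(m) = (2*m)*(-4 + m) = 2*m*(-4 + m))
G(q) = q⁴ (G(q) = (q*q²)*q = q³*q = q⁴)
J = -41 (J = 2 - 43 = -41)
(G(2) + J)*z(a(3)) = (2⁴ - 41)*(-8*1/(6*(-4 + 3))) = (16 - 41)*(-8/(2*3*(-1))) = -(-200)/(-6) = -(-200)*(-1)/6 = -25*4/3 = -100/3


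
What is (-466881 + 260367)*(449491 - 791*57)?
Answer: -83515087656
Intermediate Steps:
(-466881 + 260367)*(449491 - 791*57) = -206514*(449491 - 45087) = -206514*404404 = -83515087656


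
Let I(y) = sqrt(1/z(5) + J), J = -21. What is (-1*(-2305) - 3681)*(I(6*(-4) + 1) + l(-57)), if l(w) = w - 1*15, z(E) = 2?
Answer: 99072 - 688*I*sqrt(82) ≈ 99072.0 - 6230.1*I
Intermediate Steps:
I(y) = I*sqrt(82)/2 (I(y) = sqrt(1/2 - 21) = sqrt(-41/2) = I*sqrt(82)/2)
l(w) = -15 + w (l(w) = w - 15 = -15 + w)
(-1*(-2305) - 3681)*(I(6*(-4) + 1) + l(-57)) = (-1*(-2305) - 3681)*(I*sqrt(82)/2 + (-15 - 57)) = (2305 - 3681)*(I*sqrt(82)/2 - 72) = -1376*(-72 + I*sqrt(82)/2) = 99072 - 688*I*sqrt(82)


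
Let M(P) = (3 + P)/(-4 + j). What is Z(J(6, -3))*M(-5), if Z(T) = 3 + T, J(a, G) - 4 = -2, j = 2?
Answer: 5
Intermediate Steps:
J(a, G) = 2 (J(a, G) = 4 - 2 = 2)
M(P) = -3/2 - P/2 (M(P) = (3 + P)/(-4 + 2) = (3 + P)/(-2) = (3 + P)*(-½) = -3/2 - P/2)
Z(J(6, -3))*M(-5) = (3 + 2)*(-3/2 - ½*(-5)) = 5*(-3/2 + 5/2) = 5*1 = 5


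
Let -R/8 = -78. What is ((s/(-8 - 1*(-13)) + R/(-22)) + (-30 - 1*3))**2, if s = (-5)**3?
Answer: 902500/121 ≈ 7458.7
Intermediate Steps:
s = -125
R = 624 (R = -8*(-78) = 624)
((s/(-8 - 1*(-13)) + R/(-22)) + (-30 - 1*3))**2 = ((-125/(-8 - 1*(-13)) + 624/(-22)) + (-30 - 1*3))**2 = ((-125/(-8 + 13) + 624*(-1/22)) + (-30 - 3))**2 = ((-125/5 - 312/11) - 33)**2 = ((-125*1/5 - 312/11) - 33)**2 = ((-25 - 312/11) - 33)**2 = (-587/11 - 33)**2 = (-950/11)**2 = 902500/121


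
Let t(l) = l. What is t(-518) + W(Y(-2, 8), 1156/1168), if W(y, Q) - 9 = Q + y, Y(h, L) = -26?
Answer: -155931/292 ≈ -534.01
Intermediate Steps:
W(y, Q) = 9 + Q + y (W(y, Q) = 9 + (Q + y) = 9 + Q + y)
t(-518) + W(Y(-2, 8), 1156/1168) = -518 + (9 + 1156/1168 - 26) = -518 + (9 + 1156*(1/1168) - 26) = -518 + (9 + 289/292 - 26) = -518 - 4675/292 = -155931/292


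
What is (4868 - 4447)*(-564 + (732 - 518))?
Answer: -147350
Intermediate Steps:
(4868 - 4447)*(-564 + (732 - 518)) = 421*(-564 + 214) = 421*(-350) = -147350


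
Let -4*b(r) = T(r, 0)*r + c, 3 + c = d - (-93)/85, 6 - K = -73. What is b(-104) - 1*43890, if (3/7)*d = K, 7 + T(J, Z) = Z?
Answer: -44999959/1020 ≈ -44118.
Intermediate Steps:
K = 79 (K = 6 - 1*(-73) = 6 + 73 = 79)
T(J, Z) = -7 + Z
d = 553/3 (d = (7/3)*79 = 553/3 ≈ 184.33)
c = 46519/255 (c = -3 + (553/3 - (-93)/85) = -3 + (553/3 - 1*(-93/85)) = -3 + (553/3 + 93/85) = -3 + 47284/255 = 46519/255 ≈ 182.43)
b(r) = -46519/1020 + 7*r/4 (b(r) = -((-7 + 0)*r + 46519/255)/4 = -(-7*r + 46519/255)/4 = -(46519/255 - 7*r)/4 = -46519/1020 + 7*r/4)
b(-104) - 1*43890 = (-46519/1020 + (7/4)*(-104)) - 1*43890 = (-46519/1020 - 182) - 43890 = -232159/1020 - 43890 = -44999959/1020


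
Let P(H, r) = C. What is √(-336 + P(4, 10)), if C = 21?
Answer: 3*I*√35 ≈ 17.748*I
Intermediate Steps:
P(H, r) = 21
√(-336 + P(4, 10)) = √(-336 + 21) = √(-315) = 3*I*√35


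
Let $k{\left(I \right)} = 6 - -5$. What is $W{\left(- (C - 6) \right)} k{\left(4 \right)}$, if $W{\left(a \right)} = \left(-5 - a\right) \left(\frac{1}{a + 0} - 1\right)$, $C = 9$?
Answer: $\frac{88}{3} \approx 29.333$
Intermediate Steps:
$k{\left(I \right)} = 11$ ($k{\left(I \right)} = 6 + 5 = 11$)
$W{\left(a \right)} = \left(-1 + \frac{1}{a}\right) \left(-5 - a\right)$ ($W{\left(a \right)} = \left(-5 - a\right) \left(\frac{1}{a} - 1\right) = \left(-5 - a\right) \left(-1 + \frac{1}{a}\right) = \left(-1 + \frac{1}{a}\right) \left(-5 - a\right)$)
$W{\left(- (C - 6) \right)} k{\left(4 \right)} = \left(4 - \left(9 - 6\right) - \frac{5}{\left(-1\right) \left(9 - 6\right)}\right) 11 = \left(4 - 3 - \frac{5}{\left(-1\right) 3}\right) 11 = \left(4 - 3 - \frac{5}{-3}\right) 11 = \left(4 - 3 - - \frac{5}{3}\right) 11 = \left(4 - 3 + \frac{5}{3}\right) 11 = \frac{8}{3} \cdot 11 = \frac{88}{3}$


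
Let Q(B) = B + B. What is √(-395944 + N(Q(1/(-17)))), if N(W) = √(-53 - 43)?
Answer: 2*√(-98986 + I*√6) ≈ 0.0077855 + 629.24*I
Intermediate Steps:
Q(B) = 2*B
N(W) = 4*I*√6 (N(W) = √(-96) = 4*I*√6)
√(-395944 + N(Q(1/(-17)))) = √(-395944 + 4*I*√6)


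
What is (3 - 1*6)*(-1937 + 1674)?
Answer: 789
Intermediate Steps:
(3 - 1*6)*(-1937 + 1674) = (3 - 6)*(-263) = -3*(-263) = 789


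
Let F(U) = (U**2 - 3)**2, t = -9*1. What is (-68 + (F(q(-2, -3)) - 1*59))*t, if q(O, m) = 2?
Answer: 1134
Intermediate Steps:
t = -9
F(U) = (-3 + U**2)**2
(-68 + (F(q(-2, -3)) - 1*59))*t = (-68 + ((-3 + 2**2)**2 - 1*59))*(-9) = (-68 + ((-3 + 4)**2 - 59))*(-9) = (-68 + (1**2 - 59))*(-9) = (-68 + (1 - 59))*(-9) = (-68 - 58)*(-9) = -126*(-9) = 1134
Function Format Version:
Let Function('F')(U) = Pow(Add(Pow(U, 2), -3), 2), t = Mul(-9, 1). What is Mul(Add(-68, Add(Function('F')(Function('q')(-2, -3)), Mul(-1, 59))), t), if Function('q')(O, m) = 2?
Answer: 1134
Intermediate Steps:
t = -9
Function('F')(U) = Pow(Add(-3, Pow(U, 2)), 2)
Mul(Add(-68, Add(Function('F')(Function('q')(-2, -3)), Mul(-1, 59))), t) = Mul(Add(-68, Add(Pow(Add(-3, Pow(2, 2)), 2), Mul(-1, 59))), -9) = Mul(Add(-68, Add(Pow(Add(-3, 4), 2), -59)), -9) = Mul(Add(-68, Add(Pow(1, 2), -59)), -9) = Mul(Add(-68, Add(1, -59)), -9) = Mul(Add(-68, -58), -9) = Mul(-126, -9) = 1134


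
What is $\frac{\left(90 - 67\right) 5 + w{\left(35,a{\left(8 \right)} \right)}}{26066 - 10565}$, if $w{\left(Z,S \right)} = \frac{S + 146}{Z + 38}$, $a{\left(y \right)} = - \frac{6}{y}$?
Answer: $\frac{11387}{1508764} \approx 0.0075472$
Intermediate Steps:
$w{\left(Z,S \right)} = \frac{146 + S}{38 + Z}$
$\frac{\left(90 - 67\right) 5 + w{\left(35,a{\left(8 \right)} \right)}}{26066 - 10565} = \frac{\left(90 - 67\right) 5 + \frac{146 - \frac{6}{8}}{38 + 35}}{26066 - 10565} = \frac{23 \cdot 5 + \frac{146 - \frac{3}{4}}{73}}{15501} = \left(115 + \frac{146 - \frac{3}{4}}{73}\right) \frac{1}{15501} = \left(115 + \frac{1}{73} \cdot \frac{581}{4}\right) \frac{1}{15501} = \left(115 + \frac{581}{292}\right) \frac{1}{15501} = \frac{34161}{292} \cdot \frac{1}{15501} = \frac{11387}{1508764}$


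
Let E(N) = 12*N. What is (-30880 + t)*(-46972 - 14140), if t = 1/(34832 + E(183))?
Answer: 17469241634642/9257 ≈ 1.8871e+9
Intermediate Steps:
t = 1/37028 (t = 1/(34832 + 12*183) = 1/(34832 + 2196) = 1/37028 ≈ 2.7007e-5)
(-30880 + t)*(-46972 - 14140) = (-30880 + 1/37028)*(-46972 - 14140) = -1143424639/37028*(-61112) = 17469241634642/9257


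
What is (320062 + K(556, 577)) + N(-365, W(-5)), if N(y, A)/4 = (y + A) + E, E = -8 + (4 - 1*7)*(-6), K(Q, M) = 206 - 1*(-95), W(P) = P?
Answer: 318923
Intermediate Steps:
K(Q, M) = 301 (K(Q, M) = 206 + 95 = 301)
E = 10 (E = -8 + (4 - 7)*(-6) = -8 - 3*(-6) = -8 + 18 = 10)
N(y, A) = 40 + 4*A + 4*y (N(y, A) = 4*((y + A) + 10) = 4*((A + y) + 10) = 4*(10 + A + y) = 40 + 4*A + 4*y)
(320062 + K(556, 577)) + N(-365, W(-5)) = (320062 + 301) + (40 + 4*(-5) + 4*(-365)) = 320363 + (40 - 20 - 1460) = 320363 - 1440 = 318923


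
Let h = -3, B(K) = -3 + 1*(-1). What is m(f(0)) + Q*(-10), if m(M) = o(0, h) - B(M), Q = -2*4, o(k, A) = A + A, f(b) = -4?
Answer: 78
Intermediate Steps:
B(K) = -4 (B(K) = -3 - 1 = -4)
o(k, A) = 2*A
Q = -8
m(M) = -2 (m(M) = 2*(-3) - 1*(-4) = -6 + 4 = -2)
m(f(0)) + Q*(-10) = -2 - 8*(-10) = -2 + 80 = 78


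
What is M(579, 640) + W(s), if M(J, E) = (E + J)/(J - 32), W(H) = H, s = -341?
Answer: -185308/547 ≈ -338.77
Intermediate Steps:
M(J, E) = (E + J)/(-32 + J)
M(579, 640) + W(s) = (640 + 579)/(-32 + 579) - 341 = 1219/547 - 341 = -185308/547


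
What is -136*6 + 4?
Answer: -812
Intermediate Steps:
-136*6 + 4 = -34*24 + 4 = -816 + 4 = -812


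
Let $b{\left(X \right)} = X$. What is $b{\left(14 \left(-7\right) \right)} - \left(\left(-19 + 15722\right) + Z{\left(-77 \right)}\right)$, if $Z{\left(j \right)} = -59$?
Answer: $-15742$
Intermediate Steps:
$b{\left(14 \left(-7\right) \right)} - \left(\left(-19 + 15722\right) + Z{\left(-77 \right)}\right) = 14 \left(-7\right) - \left(\left(-19 + 15722\right) - 59\right) = -98 - \left(15703 - 59\right) = -98 - 15644 = -15742$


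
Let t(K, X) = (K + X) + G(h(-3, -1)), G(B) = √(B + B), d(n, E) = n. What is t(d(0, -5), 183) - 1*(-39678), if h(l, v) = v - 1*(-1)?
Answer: 39861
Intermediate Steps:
h(l, v) = 1 + v (h(l, v) = v + 1 = 1 + v)
G(B) = √2*√B (G(B) = √(2*B) = √2*√B)
t(K, X) = K + X (t(K, X) = (K + X) + √2*√(1 - 1) = (K + X) + √2*√0 = (K + X) + √2*0 = (K + X) + 0 = K + X)
t(d(0, -5), 183) - 1*(-39678) = (0 + 183) - 1*(-39678) = 183 + 39678 = 39861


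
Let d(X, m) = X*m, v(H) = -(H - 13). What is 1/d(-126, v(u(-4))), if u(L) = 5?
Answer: -1/1008 ≈ -0.00099206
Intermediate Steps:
v(H) = 13 - H (v(H) = -(-13 + H) = 13 - H)
1/d(-126, v(u(-4))) = 1/(-126*(13 - 1*5)) = 1/(-126*(13 - 5)) = 1/(-126*8) = 1/(-1008) = -1/1008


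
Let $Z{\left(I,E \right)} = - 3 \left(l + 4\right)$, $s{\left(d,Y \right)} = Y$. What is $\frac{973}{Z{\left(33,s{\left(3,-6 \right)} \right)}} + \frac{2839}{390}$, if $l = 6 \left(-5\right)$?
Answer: $\frac{1284}{65} \approx 19.754$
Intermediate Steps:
$l = -30$
$Z{\left(I,E \right)} = 78$ ($Z{\left(I,E \right)} = - 3 \left(-30 + 4\right) = \left(-3\right) \left(-26\right) = 78$)
$\frac{973}{Z{\left(33,s{\left(3,-6 \right)} \right)}} + \frac{2839}{390} = \frac{973}{78} + \frac{2839}{390} = \frac{1284}{65}$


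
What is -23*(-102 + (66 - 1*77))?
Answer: 2599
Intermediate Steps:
-23*(-102 + (66 - 1*77)) = -23*(-102 + (66 - 77)) = -23*(-102 - 11) = -23*(-113) = 2599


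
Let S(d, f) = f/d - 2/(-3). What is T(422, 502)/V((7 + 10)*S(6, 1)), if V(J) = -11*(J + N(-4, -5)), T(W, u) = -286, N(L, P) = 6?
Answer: 156/121 ≈ 1.2893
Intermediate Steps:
S(d, f) = ⅔ + f/d (S(d, f) = f/d - 2*(-⅓) = f/d + ⅔ = ⅔ + f/d)
V(J) = -66 - 11*J (V(J) = -11*(J + 6) = -11*(6 + J) = -66 - 11*J)
T(422, 502)/V((7 + 10)*S(6, 1)) = -286/(-66 - 11*(7 + 10)*(⅔ + 1/6)) = -286/(-66 - 187*(⅔ + 1*(⅙))) = -286/(-66 - 187*(⅔ + ⅙)) = -286/(-66 - 187*5/6) = -286/(-66 - 11*85/6) = -286/(-66 - 935/6) = -286/(-1331/6) = -286*(-6/1331) = 156/121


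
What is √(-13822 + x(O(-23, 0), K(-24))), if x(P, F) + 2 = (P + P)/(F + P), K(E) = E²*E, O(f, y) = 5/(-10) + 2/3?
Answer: I*√329075357758/4879 ≈ 117.58*I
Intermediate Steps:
O(f, y) = ⅙ (O(f, y) = 5*(-⅒) + 2*(⅓) = -½ + ⅔ = ⅙)
K(E) = E³
x(P, F) = -2 + 2*P/(F + P) (x(P, F) = -2 + (P + P)/(F + P) = -2 + (2*P)/(F + P) = -2 + 2*P/(F + P))
√(-13822 + x(O(-23, 0), K(-24))) = √(-13822 - 2*(-24)³/((-24)³ + ⅙)) = √(-13822 - 2*(-13824)/(-13824 + ⅙)) = √(-13822 - 2*(-13824)/(-82943/6)) = √(-13822 - 2*(-13824)*(-6/82943)) = √(-13822 - 165888/82943) = √(-1146604034/82943) = I*√329075357758/4879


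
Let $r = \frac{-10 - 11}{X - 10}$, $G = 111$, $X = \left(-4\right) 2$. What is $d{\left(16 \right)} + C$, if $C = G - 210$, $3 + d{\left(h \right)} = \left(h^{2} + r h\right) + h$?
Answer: $\frac{566}{3} \approx 188.67$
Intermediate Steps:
$X = -8$
$r = \frac{7}{6}$ ($r = \frac{-10 - 11}{-8 - 10} = - \frac{21}{-18} = \left(-21\right) \left(- \frac{1}{18}\right) = \frac{7}{6} \approx 1.1667$)
$d{\left(h \right)} = -3 + h^{2} + \frac{13 h}{6}$ ($d{\left(h \right)} = -3 + \left(\left(h^{2} + \frac{7 h}{6}\right) + h\right) = -3 + \left(h^{2} + \frac{13 h}{6}\right) = -3 + h^{2} + \frac{13 h}{6}$)
$C = -99$ ($C = 111 - 210 = -99$)
$d{\left(16 \right)} + C = \left(-3 + 16^{2} + \frac{13}{6} \cdot 16\right) - 99 = \left(-3 + 256 + \frac{104}{3}\right) - 99 = \frac{863}{3} - 99 = \frac{566}{3}$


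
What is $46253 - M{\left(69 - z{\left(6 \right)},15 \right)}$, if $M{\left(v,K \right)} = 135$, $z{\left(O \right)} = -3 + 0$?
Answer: $46118$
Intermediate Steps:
$z{\left(O \right)} = -3$
$46253 - M{\left(69 - z{\left(6 \right)},15 \right)} = 46253 - 135 = 46118$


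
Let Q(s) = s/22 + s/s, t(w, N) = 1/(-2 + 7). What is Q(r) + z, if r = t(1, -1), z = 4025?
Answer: 442861/110 ≈ 4026.0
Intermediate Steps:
t(w, N) = ⅕ (t(w, N) = 1/5 = ⅕)
r = ⅕ ≈ 0.20000
Q(s) = 1 + s/22 (Q(s) = s*(1/22) + 1 = s/22 + 1 = 1 + s/22)
Q(r) + z = (1 + (1/22)*(⅕)) + 4025 = (1 + 1/110) + 4025 = 111/110 + 4025 = 442861/110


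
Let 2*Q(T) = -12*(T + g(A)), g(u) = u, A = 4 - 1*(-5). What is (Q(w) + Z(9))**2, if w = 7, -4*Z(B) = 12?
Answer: 9801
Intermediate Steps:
A = 9 (A = 4 + 5 = 9)
Z(B) = -3 (Z(B) = -1/4*12 = -3)
Q(T) = -54 - 6*T (Q(T) = (-12*(T + 9))/2 = (-12*(9 + T))/2 = (-108 - 12*T)/2 = -54 - 6*T)
(Q(w) + Z(9))**2 = ((-54 - 6*7) - 3)**2 = ((-54 - 42) - 3)**2 = (-96 - 3)**2 = (-99)**2 = 9801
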